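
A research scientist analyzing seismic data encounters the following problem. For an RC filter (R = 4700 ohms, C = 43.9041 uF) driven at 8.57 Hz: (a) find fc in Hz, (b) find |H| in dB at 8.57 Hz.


Step 1 — cutoff frequency:
fc = 1 / (2*pi*R*C)
C = 43.9041 uF = 4.39041e-05 F
fc = 1 / (2*pi*4700*4.39041e-05)
   = 0.771289 Hz

Step 2 — magnitude at f = 8.57 Hz:
|H(f)| = 1 / sqrt(1 + (f/fc)^2)
f/fc = 8.57 / 0.771289 = 11.11127
|H| = 1 / sqrt(1 + 123.460321) = 0.0896364
|H|_dB = 20*log10(0.0896364) = -20.95 dB

fc = 0.771289 Hz; |H(8.57 Hz)| = -20.95 dB


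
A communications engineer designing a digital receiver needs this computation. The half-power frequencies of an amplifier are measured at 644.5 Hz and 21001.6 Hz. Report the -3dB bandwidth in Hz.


Bandwidth is the difference of -3dB frequencies:
BW = f_high - f_low
   = 21001.6 - 644.5
   = 20357.1 Hz

20357.1 Hz


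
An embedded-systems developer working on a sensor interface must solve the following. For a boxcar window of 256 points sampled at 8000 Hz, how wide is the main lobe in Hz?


Main lobe width for a rectangular window:
Width = 2 * fs / N
      = 2 * 8000 / 256
      = 16000 / 256
      = 62.5 Hz

62.5 Hz


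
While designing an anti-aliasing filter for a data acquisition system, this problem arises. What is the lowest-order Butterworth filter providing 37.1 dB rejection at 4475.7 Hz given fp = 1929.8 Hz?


Butterworth filter order formula:
n = log10(10^(A/10) - 1) / (2 * log10(f_stop/f_pass))
10^(37.1/10) - 1 = 5127.6138
f_stop/f_pass = 4475.7 / 1929.8 = 2.3193
n = 5.0772 -> ceil = 6

6


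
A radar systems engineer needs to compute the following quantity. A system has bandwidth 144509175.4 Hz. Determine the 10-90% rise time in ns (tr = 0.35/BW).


Rise time from bandwidth relationship:
tr = 0.35 / BW
   = 0.35 / 144509175.4
   = 2.421991538e-09 s
   = 2.422 ns

2.422 ns


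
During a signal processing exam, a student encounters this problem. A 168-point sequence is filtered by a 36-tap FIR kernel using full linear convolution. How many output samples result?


Linear convolution output length:
L = N + M - 1
  = 168 + 36 - 1
  = 203 samples

203


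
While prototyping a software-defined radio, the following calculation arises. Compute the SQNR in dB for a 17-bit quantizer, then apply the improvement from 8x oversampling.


Step 1 — baseline SQNR at Nyquist:
SQNR_base = 6.02*N + 1.76
          = 6.02*17 + 1.76
          = 104.1 dB

Step 2 — oversampling processing gain:
G = 10*log10(OSR) = 10*log10(8) = 9.03 dB

Step 3 — total:
SQNR_total = 104.1 + 9.03 = 113.13 dB

Base SQNR = 104.1 dB; oversampled SQNR = 113.13 dB


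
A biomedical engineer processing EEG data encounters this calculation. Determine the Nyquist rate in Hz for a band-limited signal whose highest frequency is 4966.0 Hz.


The Nyquist rate is twice the maximum frequency component.
fs_min = 2 * fmax
      = 2 * 4966.0
      = 9932.0 Hz

9932.0


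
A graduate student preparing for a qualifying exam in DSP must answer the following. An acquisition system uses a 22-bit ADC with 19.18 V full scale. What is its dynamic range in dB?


Dynamic range from full-scale to LSB:
V_min = V_max / 2^bits = 19.18 / 2^22
DR = 20 * log10(V_max / V_min)
   = 20 * log10(2^22)
   = 20 * 22 * log10(2)
   = 132.45 dB

132.45 dB


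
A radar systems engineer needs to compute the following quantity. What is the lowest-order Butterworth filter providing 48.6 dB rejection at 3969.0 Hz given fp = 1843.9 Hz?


Butterworth filter order formula:
n = log10(10^(A/10) - 1) / (2 * log10(f_stop/f_pass))
10^(48.6/10) - 1 = 72442.596
f_stop/f_pass = 3969.0 / 1843.9 = 2.1525
n = 7.2985 -> ceil = 8

8


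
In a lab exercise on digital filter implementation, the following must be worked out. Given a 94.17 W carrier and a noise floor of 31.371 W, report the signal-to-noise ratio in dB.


SNR in decibels:
SNR = 10 * log10(Ps / Pn)
    = 10 * log10(94.17 / 31.371)
    = 10 * log10(3.0018)
    = 10 * 0.4774
    = 4.77 dB

4.77 dB


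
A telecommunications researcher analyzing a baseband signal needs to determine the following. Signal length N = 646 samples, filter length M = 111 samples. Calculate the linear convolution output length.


Linear convolution output length:
L = N + M - 1
  = 646 + 111 - 1
  = 756 samples

756


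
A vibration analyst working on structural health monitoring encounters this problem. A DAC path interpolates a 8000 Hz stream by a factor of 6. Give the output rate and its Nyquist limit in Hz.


Step 1 — output sample rate after interpolation by L:
fs_out = L * fs_in = 6 * 8000 = 48000 Hz

Step 2 — Nyquist frequency of the output stream:
f_Nyq = fs_out / 2 = 48000 / 2 = 24000.0 Hz

fs_out = 48000 Hz; f_Nyquist = 24000.0 Hz


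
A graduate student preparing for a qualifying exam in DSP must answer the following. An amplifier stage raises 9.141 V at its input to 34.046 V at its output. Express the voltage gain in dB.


Voltage gain in dB:
G = 20 * log10(Vout / Vin)
  = 20 * log10(34.046 / 9.141)
  = 20 * log10(3.724538)
  = 20 * 0.571072
  = 11.42 dB

11.42 dB


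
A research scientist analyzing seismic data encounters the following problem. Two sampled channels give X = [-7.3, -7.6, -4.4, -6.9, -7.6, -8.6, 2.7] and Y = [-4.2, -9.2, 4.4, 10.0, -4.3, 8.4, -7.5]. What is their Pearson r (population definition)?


Pearson correlation coefficient (population):
r = cov(X,Y) / (std(X) * std(Y))
Mean X = -5.6714, Mean Y = -0.3429
Cov(X,Y) = -8.743061
Std(X) = 3.62283, Std(Y) = 7.232043
r = -0.3337

-0.3337


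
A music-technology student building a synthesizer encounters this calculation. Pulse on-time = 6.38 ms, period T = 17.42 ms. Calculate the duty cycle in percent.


Duty cycle as a percentage:
DC = (t_on / T) * 100
   = (6.38 / 17.42) * 100
   = 0.366246 * 100
   = 36.62 %

36.62 %


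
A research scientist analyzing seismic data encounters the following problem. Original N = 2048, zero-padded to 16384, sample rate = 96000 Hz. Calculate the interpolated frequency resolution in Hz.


Frequency resolution after zero-padding:
N_padded = 2048 * 8 = 16384
df = fs / N_padded
   = 96000 / 16384
   = 5.8594 Hz

5.8594 Hz


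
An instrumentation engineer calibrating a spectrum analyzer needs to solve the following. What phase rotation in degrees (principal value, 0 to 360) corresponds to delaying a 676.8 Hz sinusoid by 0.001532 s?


Phase shift from frequency and time delay:
phi = 360 * f * t_delay
    = 360 * 676.8 * 0.001532
    = 373.27 degrees
    mod 360 = 13.27 degrees

13.27 degrees


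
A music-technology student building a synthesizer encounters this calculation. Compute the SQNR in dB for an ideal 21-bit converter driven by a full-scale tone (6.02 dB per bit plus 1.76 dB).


Theoretical SNR for a full-scale sinusoid:
SNR = 6.02 * N + 1.76
    = 6.02 * 21 + 1.76
    = 126.42 + 1.76
    = 128.18 dB

128.18 dB


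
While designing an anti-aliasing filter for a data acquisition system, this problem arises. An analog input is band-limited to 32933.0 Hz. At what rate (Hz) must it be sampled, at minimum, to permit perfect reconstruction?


The Nyquist rate is twice the maximum frequency component.
fs_min = 2 * fmax
      = 2 * 32933.0
      = 65866.0 Hz

65866.0


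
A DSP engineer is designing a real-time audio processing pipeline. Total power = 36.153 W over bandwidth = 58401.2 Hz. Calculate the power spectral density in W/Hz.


Power spectral density:
PSD = P / BW
    = 36.153 / 58401.2
    = 0.00061905 W/Hz

0.00061905 W/Hz


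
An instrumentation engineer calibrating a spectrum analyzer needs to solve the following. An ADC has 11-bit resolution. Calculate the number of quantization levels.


Number of quantization levels = 2^N
= 2^11
= 2048

2048


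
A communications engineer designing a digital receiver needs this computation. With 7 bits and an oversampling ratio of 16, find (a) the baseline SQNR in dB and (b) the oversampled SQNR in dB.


Step 1 — baseline SQNR at Nyquist:
SQNR_base = 6.02*N + 1.76
          = 6.02*7 + 1.76
          = 43.9 dB

Step 2 — oversampling processing gain:
G = 10*log10(OSR) = 10*log10(16) = 12.04 dB

Step 3 — total:
SQNR_total = 43.9 + 12.04 = 55.94 dB

Base SQNR = 43.9 dB; oversampled SQNR = 55.94 dB


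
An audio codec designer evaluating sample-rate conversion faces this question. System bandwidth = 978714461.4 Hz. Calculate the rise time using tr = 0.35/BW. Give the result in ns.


Rise time from bandwidth relationship:
tr = 0.35 / BW
   = 0.35 / 978714461.4
   = 3.576119632e-10 s
   = 0.3576 ns

0.3576 ns


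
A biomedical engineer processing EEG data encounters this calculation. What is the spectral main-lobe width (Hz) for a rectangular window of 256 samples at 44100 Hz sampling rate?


Main lobe width for a rectangular window:
Width = 2 * fs / N
      = 2 * 44100 / 256
      = 88200 / 256
      = 344.531 Hz

344.531 Hz


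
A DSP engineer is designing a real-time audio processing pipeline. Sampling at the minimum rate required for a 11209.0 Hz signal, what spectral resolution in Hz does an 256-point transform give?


Step 1 — Nyquist sampling rate:
fs = 2 * fmax = 2 * 11209.0 = 22418.0 Hz

Step 2 — DFT bin spacing:
df = fs / N = 22418.0 / 256 = 87.5703 Hz

87.5703 Hz


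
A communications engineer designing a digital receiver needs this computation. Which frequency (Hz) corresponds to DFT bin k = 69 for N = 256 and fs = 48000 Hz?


Frequency of DFT bin k:
f_k = k * fs / N
    = 69 * 48000 / 256
    = 3312000 / 256
    = 12937.5 Hz

12937.5 Hz


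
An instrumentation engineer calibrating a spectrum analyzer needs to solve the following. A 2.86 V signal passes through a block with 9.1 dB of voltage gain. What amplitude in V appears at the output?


Output voltage from dB gain:
V_out = V_in * 10^(gain_dB / 20)
      = 2.86 * 10^(9.1 / 20)
      = 2.86 * 2.851018
      = 8.1539 V

8.1539 V


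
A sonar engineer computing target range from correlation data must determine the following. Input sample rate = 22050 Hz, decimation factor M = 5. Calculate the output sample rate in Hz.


Decimation reduces the sample rate:
fs_out = fs_in / M
       = 22050 / 5
       = 4410.0 Hz

4410.0 Hz


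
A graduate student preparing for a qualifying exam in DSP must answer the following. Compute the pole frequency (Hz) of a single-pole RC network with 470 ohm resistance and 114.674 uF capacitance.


Cutoff frequency of a first-order RC filter:
fc = 1 / (2 * pi * R * C)
C = 114.674 uF = 0.000114674 F
fc = 1 / (2 * pi * 470 * 0.000114674)
   = 1 / 0.33864345620029
   = 2.952958 Hz

2.952958 Hz


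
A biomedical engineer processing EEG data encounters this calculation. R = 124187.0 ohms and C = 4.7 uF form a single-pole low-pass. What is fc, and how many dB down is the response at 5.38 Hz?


Step 1 — cutoff frequency:
fc = 1 / (2*pi*R*C)
C = 4.7 uF = 4.7e-06 F
fc = 1 / (2*pi*124187.0*4.7e-06)
   = 0.272676 Hz

Step 2 — magnitude at f = 5.38 Hz:
|H(f)| = 1 / sqrt(1 + (f/fc)^2)
f/fc = 5.38 / 0.272676 = 19.730376
|H| = 1 / sqrt(1 + 389.287737) = 0.0506183
|H|_dB = 20*log10(0.0506183) = -25.91 dB

fc = 0.272676 Hz; |H(5.38 Hz)| = -25.91 dB


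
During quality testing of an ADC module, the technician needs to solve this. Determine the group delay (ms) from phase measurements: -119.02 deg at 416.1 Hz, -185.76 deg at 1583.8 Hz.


Group delay from phase difference:
tau = -d(phi)/d(omega)
d(phi) = -66.74 deg = -1.164833 rad
d(omega) = 2*pi*(1583.8 - 416.1) = 7336.8755 rad/s
tau = -(-1.164833) / 7336.8755
    = 0.1588 ms

0.1588 ms


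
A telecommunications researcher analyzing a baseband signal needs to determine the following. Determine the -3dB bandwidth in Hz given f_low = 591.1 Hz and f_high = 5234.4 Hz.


Bandwidth is the difference of -3dB frequencies:
BW = f_high - f_low
   = 5234.4 - 591.1
   = 4643.3 Hz

4643.3 Hz


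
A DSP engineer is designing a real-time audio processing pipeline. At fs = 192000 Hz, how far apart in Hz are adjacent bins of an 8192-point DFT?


DFT frequency resolution:
df = fs / N
   = 192000 / 8192
   = 23.4375 Hz

23.4375 Hz


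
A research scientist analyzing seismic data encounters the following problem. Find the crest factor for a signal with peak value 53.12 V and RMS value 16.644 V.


Crest factor is the ratio of peak to RMS:
CF = V_peak / V_rms
   = 53.12 / 16.644
   = 3.1915

3.1915


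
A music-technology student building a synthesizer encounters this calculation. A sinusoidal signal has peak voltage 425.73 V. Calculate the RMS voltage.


RMS voltage for a sinusoidal waveform:
V_rms = V_peak / sqrt(2)
      = 425.73 / 1.414214
      = 301.037 V

301.037 V


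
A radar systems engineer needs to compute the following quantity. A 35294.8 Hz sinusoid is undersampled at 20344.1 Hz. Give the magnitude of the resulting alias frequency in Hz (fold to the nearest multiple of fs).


Compute the nearest integer multiple of fs to the signal:
n = round(35294.8 / 20344.1) = 2
f_alias = |35294.8 - 2 * 20344.1|
        = |35294.8 - 40688.2|
        = 5393.4 Hz

5393.4


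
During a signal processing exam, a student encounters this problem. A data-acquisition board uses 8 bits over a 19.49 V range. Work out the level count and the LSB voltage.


Step 1 — number of quantization levels:
L = 2^N = 2^8 = 256

Step 2 — LSB step size:
delta = Vfs / L
      = 19.49 / 256
      = 0.07613281 V

Levels = 256; step size = 0.07613281 V


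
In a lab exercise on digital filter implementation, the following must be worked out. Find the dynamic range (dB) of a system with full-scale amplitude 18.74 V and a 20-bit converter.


Dynamic range from full-scale to LSB:
V_min = V_max / 2^bits = 18.74 / 2^20
DR = 20 * log10(V_max / V_min)
   = 20 * log10(2^20)
   = 20 * 20 * log10(2)
   = 120.41 dB

120.41 dB


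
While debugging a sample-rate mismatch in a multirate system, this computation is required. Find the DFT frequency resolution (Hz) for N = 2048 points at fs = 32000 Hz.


DFT frequency resolution:
df = fs / N
   = 32000 / 2048
   = 15.625 Hz

15.625 Hz


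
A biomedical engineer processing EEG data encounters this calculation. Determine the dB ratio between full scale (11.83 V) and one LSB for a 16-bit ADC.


Dynamic range from full-scale to LSB:
V_min = V_max / 2^bits = 11.83 / 2^16
DR = 20 * log10(V_max / V_min)
   = 20 * log10(2^16)
   = 20 * 16 * log10(2)
   = 96.33 dB

96.33 dB


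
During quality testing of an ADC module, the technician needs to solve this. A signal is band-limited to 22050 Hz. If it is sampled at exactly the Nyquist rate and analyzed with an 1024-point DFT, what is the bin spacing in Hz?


Step 1 — Nyquist sampling rate:
fs = 2 * fmax = 2 * 22050 = 44100 Hz

Step 2 — DFT bin spacing:
df = fs / N = 44100 / 1024 = 43.0664 Hz

43.0664 Hz


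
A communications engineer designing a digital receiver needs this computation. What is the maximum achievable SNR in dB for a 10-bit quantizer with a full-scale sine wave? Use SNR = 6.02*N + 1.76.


Theoretical SNR for a full-scale sinusoid:
SNR = 6.02 * N + 1.76
    = 6.02 * 10 + 1.76
    = 60.2 + 1.76
    = 61.96 dB

61.96 dB


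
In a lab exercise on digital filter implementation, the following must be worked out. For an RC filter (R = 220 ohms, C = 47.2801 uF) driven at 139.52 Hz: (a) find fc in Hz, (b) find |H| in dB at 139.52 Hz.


Step 1 — cutoff frequency:
fc = 1 / (2*pi*R*C)
C = 47.2801 uF = 4.72801e-05 F
fc = 1 / (2*pi*220*4.72801e-05)
   = 15.301 Hz

Step 2 — magnitude at f = 139.52 Hz:
|H(f)| = 1 / sqrt(1 + (f/fc)^2)
f/fc = 139.52 / 15.301 = 9.118358
|H| = 1 / sqrt(1 + 83.144453) = 0.1090152
|H|_dB = 20*log10(0.1090152) = -19.25 dB

fc = 15.301 Hz; |H(139.52 Hz)| = -19.25 dB


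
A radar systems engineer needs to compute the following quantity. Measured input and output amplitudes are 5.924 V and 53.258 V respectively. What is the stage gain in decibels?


Voltage gain in dB:
G = 20 * log10(Vout / Vin)
  = 20 * log10(53.258 / 5.924)
  = 20 * log10(8.990209)
  = 20 * 0.95377
  = 19.08 dB

19.08 dB


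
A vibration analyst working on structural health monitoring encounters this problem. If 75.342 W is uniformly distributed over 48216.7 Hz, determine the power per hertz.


Power spectral density:
PSD = P / BW
    = 75.342 / 48216.7
    = 0.00156257 W/Hz

0.00156257 W/Hz


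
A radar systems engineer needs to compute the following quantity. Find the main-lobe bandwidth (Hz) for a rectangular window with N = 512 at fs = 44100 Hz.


Main lobe width for a rectangular window:
Width = 2 * fs / N
      = 2 * 44100 / 512
      = 88200 / 512
      = 172.266 Hz

172.266 Hz


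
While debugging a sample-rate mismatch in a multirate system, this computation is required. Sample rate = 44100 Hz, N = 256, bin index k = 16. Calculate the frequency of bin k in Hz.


Frequency of DFT bin k:
f_k = k * fs / N
    = 16 * 44100 / 256
    = 705600 / 256
    = 2756.25 Hz

2756.25 Hz


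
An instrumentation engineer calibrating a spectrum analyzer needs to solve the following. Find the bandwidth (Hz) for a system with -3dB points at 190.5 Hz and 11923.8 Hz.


Bandwidth is the difference of -3dB frequencies:
BW = f_high - f_low
   = 11923.8 - 190.5
   = 11733.3 Hz

11733.3 Hz


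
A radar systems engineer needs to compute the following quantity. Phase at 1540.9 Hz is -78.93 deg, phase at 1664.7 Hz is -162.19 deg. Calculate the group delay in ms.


Group delay from phase difference:
tau = -d(phi)/d(omega)
d(phi) = -83.26 deg = -1.453161 rad
d(omega) = 2*pi*(1664.7 - 1540.9) = 777.8583 rad/s
tau = -(-1.453161) / 777.8583
    = 1.8682 ms

1.8682 ms


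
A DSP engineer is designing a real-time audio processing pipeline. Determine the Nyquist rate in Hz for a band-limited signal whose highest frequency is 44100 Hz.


The Nyquist rate is twice the maximum frequency component.
fs_min = 2 * fmax
      = 2 * 44100
      = 88200 Hz

88200


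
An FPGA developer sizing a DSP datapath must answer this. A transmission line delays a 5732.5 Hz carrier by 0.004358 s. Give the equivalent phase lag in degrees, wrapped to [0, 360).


Phase shift from frequency and time delay:
phi = 360 * f * t_delay
    = 360 * 5732.5 * 0.004358
    = 8993.6 degrees
    mod 360 = 353.6 degrees

353.6 degrees


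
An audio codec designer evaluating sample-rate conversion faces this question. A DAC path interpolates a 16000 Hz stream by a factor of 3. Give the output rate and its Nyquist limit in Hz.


Step 1 — output sample rate after interpolation by L:
fs_out = L * fs_in = 3 * 16000 = 48000 Hz

Step 2 — Nyquist frequency of the output stream:
f_Nyq = fs_out / 2 = 48000 / 2 = 24000.0 Hz

fs_out = 48000 Hz; f_Nyquist = 24000.0 Hz


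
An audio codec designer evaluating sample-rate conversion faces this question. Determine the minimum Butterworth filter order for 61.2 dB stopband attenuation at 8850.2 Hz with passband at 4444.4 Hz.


Butterworth filter order formula:
n = log10(10^(A/10) - 1) / (2 * log10(f_stop/f_pass))
10^(61.2/10) - 1 = 1318255.7386
f_stop/f_pass = 8850.2 / 4444.4 = 1.9913
n = 10.2293 -> ceil = 11

11


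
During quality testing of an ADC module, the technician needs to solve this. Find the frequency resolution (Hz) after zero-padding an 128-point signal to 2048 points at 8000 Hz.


Frequency resolution after zero-padding:
N_padded = 128 * 16 = 2048
df = fs / N_padded
   = 8000 / 2048
   = 3.9062 Hz

3.9062 Hz


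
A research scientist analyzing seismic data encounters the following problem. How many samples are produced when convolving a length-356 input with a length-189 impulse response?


Linear convolution output length:
L = N + M - 1
  = 356 + 189 - 1
  = 544 samples

544


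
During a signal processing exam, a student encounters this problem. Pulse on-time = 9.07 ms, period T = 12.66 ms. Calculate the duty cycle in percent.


Duty cycle as a percentage:
DC = (t_on / T) * 100
   = (9.07 / 12.66) * 100
   = 0.71643 * 100
   = 71.64 %

71.64 %


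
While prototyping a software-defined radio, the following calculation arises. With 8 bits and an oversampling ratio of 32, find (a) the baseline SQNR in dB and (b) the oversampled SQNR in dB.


Step 1 — baseline SQNR at Nyquist:
SQNR_base = 6.02*N + 1.76
          = 6.02*8 + 1.76
          = 49.92 dB

Step 2 — oversampling processing gain:
G = 10*log10(OSR) = 10*log10(32) = 15.05 dB

Step 3 — total:
SQNR_total = 49.92 + 15.05 = 64.97 dB

Base SQNR = 49.92 dB; oversampled SQNR = 64.97 dB


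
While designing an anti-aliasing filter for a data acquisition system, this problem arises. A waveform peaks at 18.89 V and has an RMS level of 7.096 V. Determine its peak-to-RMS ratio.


Crest factor is the ratio of peak to RMS:
CF = V_peak / V_rms
   = 18.89 / 7.096
   = 2.6621

2.6621


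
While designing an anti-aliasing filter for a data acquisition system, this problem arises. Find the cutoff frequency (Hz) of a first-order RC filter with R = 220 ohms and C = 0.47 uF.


Cutoff frequency of a first-order RC filter:
fc = 1 / (2 * pi * R * C)
C = 0.47 uF = 4.7e-07 F
fc = 1 / (2 * pi * 220 * 4.7e-07)
   = 1 / 0.00064968136076237
   = 1539.216084 Hz

1539.216084 Hz


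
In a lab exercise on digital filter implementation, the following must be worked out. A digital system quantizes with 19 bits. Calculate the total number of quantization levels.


Number of quantization levels = 2^N
= 2^19
= 524288

524288


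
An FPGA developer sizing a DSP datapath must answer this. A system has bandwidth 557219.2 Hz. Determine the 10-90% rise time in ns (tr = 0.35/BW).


Rise time from bandwidth relationship:
tr = 0.35 / BW
   = 0.35 / 557219.2
   = 6.281190598e-07 s
   = 628.1191 ns

628.1191 ns


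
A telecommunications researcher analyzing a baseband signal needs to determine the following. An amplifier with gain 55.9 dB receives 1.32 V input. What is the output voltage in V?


Output voltage from dB gain:
V_out = V_in * 10^(gain_dB / 20)
      = 1.32 * 10^(55.9 / 20)
      = 1.32 * 623.734835
      = 823.33 V

823.33 V


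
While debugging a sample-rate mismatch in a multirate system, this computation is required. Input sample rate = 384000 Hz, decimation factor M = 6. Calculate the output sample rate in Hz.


Decimation reduces the sample rate:
fs_out = fs_in / M
       = 384000 / 6
       = 64000.0 Hz

64000.0 Hz


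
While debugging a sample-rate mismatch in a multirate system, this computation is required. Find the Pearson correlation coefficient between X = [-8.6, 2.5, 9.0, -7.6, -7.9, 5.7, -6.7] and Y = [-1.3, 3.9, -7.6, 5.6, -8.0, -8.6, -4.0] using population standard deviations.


Pearson correlation coefficient (population):
r = cov(X,Y) / (std(X) * std(Y))
Mean X = -1.9429, Mean Y = -2.8571
Cov(X,Y) = -12.558163
Std(X) = 6.890336, Std(Y) = 5.383004
r = -0.3386

-0.3386


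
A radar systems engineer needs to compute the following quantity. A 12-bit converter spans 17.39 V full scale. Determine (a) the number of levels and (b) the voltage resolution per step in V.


Step 1 — number of quantization levels:
L = 2^N = 2^12 = 4096

Step 2 — LSB step size:
delta = Vfs / L
      = 17.39 / 4096
      = 0.00424561 V

Levels = 4096; step size = 0.00424561 V


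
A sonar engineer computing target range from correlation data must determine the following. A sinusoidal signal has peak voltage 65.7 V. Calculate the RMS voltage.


RMS voltage for a sinusoidal waveform:
V_rms = V_peak / sqrt(2)
      = 65.7 / 1.414214
      = 46.457 V

46.457 V


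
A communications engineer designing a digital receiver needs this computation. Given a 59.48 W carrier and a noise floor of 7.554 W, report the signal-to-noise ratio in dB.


SNR in decibels:
SNR = 10 * log10(Ps / Pn)
    = 10 * log10(59.48 / 7.554)
    = 10 * log10(7.874)
    = 10 * 0.8962
    = 8.96 dB

8.96 dB


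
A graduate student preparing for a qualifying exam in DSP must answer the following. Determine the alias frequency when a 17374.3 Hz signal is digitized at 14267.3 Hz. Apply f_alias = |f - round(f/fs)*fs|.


Compute the nearest integer multiple of fs to the signal:
n = round(17374.3 / 14267.3) = 1
f_alias = |17374.3 - 1 * 14267.3|
        = |17374.3 - 14267.3|
        = 3107.0 Hz

3107.0


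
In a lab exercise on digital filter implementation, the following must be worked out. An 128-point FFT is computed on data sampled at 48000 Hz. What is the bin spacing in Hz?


DFT frequency resolution:
df = fs / N
   = 48000 / 128
   = 375.0 Hz

375.0 Hz


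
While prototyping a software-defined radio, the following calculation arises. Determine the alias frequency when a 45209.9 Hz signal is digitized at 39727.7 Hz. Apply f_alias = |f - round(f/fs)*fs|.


Compute the nearest integer multiple of fs to the signal:
n = round(45209.9 / 39727.7) = 1
f_alias = |45209.9 - 1 * 39727.7|
        = |45209.9 - 39727.7|
        = 5482.2 Hz

5482.2


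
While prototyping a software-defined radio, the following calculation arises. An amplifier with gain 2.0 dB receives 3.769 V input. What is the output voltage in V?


Output voltage from dB gain:
V_out = V_in * 10^(gain_dB / 20)
      = 3.769 * 10^(2.0 / 20)
      = 3.769 * 1.258925
      = 4.7449 V

4.7449 V


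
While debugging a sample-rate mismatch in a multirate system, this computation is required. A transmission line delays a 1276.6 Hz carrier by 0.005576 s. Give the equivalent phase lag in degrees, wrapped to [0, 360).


Phase shift from frequency and time delay:
phi = 360 * f * t_delay
    = 360 * 1276.6 * 0.005576
    = 2562.6 degrees
    mod 360 = 42.6 degrees

42.6 degrees


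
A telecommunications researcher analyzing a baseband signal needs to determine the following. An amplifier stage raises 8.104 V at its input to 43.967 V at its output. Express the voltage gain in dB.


Voltage gain in dB:
G = 20 * log10(Vout / Vin)
  = 20 * log10(43.967 / 8.104)
  = 20 * log10(5.425346)
  = 20 * 0.734427
  = 14.69 dB

14.69 dB


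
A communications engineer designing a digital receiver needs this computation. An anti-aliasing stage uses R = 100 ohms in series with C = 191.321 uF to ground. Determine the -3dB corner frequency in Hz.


Cutoff frequency of a first-order RC filter:
fc = 1 / (2 * pi * R * C)
C = 191.321 uF = 0.000191321 F
fc = 1 / (2 * pi * 100 * 0.000191321)
   = 1 / 0.12021052961549
   = 8.318739 Hz

8.318739 Hz


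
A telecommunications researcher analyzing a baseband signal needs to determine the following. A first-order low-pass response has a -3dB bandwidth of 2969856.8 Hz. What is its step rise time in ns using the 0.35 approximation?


Rise time from bandwidth relationship:
tr = 0.35 / BW
   = 0.35 / 2969856.8
   = 1.178508001e-07 s
   = 117.8508 ns

117.8508 ns


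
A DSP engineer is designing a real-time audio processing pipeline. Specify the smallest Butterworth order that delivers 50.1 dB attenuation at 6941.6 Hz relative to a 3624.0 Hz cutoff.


Butterworth filter order formula:
n = log10(10^(A/10) - 1) / (2 * log10(f_stop/f_pass))
10^(50.1/10) - 1 = 102328.2992
f_stop/f_pass = 6941.6 / 3624.0 = 1.9155
n = 8.8744 -> ceil = 9

9


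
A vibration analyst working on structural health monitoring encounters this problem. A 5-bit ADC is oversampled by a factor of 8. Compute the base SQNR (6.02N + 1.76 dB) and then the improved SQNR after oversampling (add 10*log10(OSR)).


Step 1 — baseline SQNR at Nyquist:
SQNR_base = 6.02*N + 1.76
          = 6.02*5 + 1.76
          = 31.86 dB

Step 2 — oversampling processing gain:
G = 10*log10(OSR) = 10*log10(8) = 9.03 dB

Step 3 — total:
SQNR_total = 31.86 + 9.03 = 40.89 dB

Base SQNR = 31.86 dB; oversampled SQNR = 40.89 dB


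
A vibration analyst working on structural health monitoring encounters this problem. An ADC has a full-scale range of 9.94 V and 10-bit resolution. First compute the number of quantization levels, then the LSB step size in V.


Step 1 — number of quantization levels:
L = 2^N = 2^10 = 1024

Step 2 — LSB step size:
delta = Vfs / L
      = 9.94 / 1024
      = 0.00970703 V

Levels = 1024; step size = 0.00970703 V


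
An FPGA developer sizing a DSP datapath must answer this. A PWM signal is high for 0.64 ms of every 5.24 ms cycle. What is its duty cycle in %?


Duty cycle as a percentage:
DC = (t_on / T) * 100
   = (0.64 / 5.24) * 100
   = 0.122137 * 100
   = 12.21 %

12.21 %


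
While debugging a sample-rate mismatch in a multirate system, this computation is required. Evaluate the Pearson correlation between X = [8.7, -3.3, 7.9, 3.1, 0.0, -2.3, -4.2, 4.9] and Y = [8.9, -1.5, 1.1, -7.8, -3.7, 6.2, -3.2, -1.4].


Pearson correlation coefficient (population):
r = cov(X,Y) / (std(X) * std(Y))
Mean X = 1.85, Mean Y = -0.175
Cov(X,Y) = 7.725
Std(X) = 4.71911, Std(Y) = 5.094053
r = 0.3213

0.3213


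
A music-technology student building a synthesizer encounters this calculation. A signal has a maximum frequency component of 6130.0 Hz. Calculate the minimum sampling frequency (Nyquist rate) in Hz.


The Nyquist rate is twice the maximum frequency component.
fs_min = 2 * fmax
      = 2 * 6130.0
      = 12260.0 Hz

12260.0


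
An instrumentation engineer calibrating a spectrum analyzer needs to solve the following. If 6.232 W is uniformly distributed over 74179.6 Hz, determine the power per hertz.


Power spectral density:
PSD = P / BW
    = 6.232 / 74179.6
    = 8.401e-05 W/Hz

8.401e-05 W/Hz


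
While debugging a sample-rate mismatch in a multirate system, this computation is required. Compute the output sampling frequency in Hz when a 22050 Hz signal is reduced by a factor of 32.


Decimation reduces the sample rate:
fs_out = fs_in / M
       = 22050 / 32
       = 689.0625 Hz

689.0625 Hz


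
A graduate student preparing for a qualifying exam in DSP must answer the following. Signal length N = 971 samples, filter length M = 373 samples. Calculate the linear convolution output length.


Linear convolution output length:
L = N + M - 1
  = 971 + 373 - 1
  = 1343 samples

1343


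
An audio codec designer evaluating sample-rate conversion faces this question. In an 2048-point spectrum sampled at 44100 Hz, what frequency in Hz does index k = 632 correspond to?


Frequency of DFT bin k:
f_k = k * fs / N
    = 632 * 44100 / 2048
    = 27871200 / 2048
    = 13608.984 Hz

13608.984 Hz


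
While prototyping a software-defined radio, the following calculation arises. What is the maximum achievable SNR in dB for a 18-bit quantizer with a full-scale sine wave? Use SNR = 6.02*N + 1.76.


Theoretical SNR for a full-scale sinusoid:
SNR = 6.02 * N + 1.76
    = 6.02 * 18 + 1.76
    = 108.36 + 1.76
    = 110.12 dB

110.12 dB


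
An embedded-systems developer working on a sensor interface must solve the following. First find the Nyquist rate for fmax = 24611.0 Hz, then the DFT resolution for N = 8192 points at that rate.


Step 1 — Nyquist sampling rate:
fs = 2 * fmax = 2 * 24611.0 = 49222.0 Hz

Step 2 — DFT bin spacing:
df = fs / N = 49222.0 / 8192 = 6.0085 Hz

6.0085 Hz


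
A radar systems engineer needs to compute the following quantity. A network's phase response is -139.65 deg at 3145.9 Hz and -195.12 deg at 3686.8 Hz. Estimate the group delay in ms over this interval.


Group delay from phase difference:
tau = -d(phi)/d(omega)
d(phi) = -55.47 deg = -0.968134 rad
d(omega) = 2*pi*(3686.8 - 3145.9) = 3398.5749 rad/s
tau = -(-0.968134) / 3398.5749
    = 0.2849 ms

0.2849 ms


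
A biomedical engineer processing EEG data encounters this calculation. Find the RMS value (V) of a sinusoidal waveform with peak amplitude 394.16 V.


RMS voltage for a sinusoidal waveform:
V_rms = V_peak / sqrt(2)
      = 394.16 / 1.414214
      = 278.713 V

278.713 V


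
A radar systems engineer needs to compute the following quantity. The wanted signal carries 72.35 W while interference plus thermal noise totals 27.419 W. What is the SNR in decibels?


SNR in decibels:
SNR = 10 * log10(Ps / Pn)
    = 10 * log10(72.35 / 27.419)
    = 10 * log10(2.6387)
    = 10 * 0.4214
    = 4.21 dB

4.21 dB


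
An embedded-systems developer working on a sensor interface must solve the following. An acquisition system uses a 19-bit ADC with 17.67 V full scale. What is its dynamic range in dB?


Dynamic range from full-scale to LSB:
V_min = V_max / 2^bits = 17.67 / 2^19
DR = 20 * log10(V_max / V_min)
   = 20 * log10(2^19)
   = 20 * 19 * log10(2)
   = 114.39 dB

114.39 dB


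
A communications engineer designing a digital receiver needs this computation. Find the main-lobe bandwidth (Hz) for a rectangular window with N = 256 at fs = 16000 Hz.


Main lobe width for a rectangular window:
Width = 2 * fs / N
      = 2 * 16000 / 256
      = 32000 / 256
      = 125.0 Hz

125.0 Hz


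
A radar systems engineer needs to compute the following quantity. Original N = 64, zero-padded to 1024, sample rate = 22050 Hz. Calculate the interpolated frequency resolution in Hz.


Frequency resolution after zero-padding:
N_padded = 64 * 16 = 1024
df = fs / N_padded
   = 22050 / 1024
   = 21.5332 Hz

21.5332 Hz


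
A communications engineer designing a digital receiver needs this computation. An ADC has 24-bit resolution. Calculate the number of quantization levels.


Number of quantization levels = 2^N
= 2^24
= 16777216

16777216


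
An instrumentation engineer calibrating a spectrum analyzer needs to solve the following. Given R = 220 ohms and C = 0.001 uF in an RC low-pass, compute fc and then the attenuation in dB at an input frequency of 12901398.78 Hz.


Step 1 — cutoff frequency:
fc = 1 / (2*pi*R*C)
C = 0.001 uF = 1e-09 F
fc = 1 / (2*pi*220*1e-09)
   = 723431.56 Hz

Step 2 — magnitude at f = 12901398.78 Hz:
|H(f)| = 1 / sqrt(1 + (f/fc)^2)
f/fc = 12901398.78 / 723431.56 = 17.833613
|H| = 1 / sqrt(1 + 318.037753) = 0.0559859
|H|_dB = 20*log10(0.0559859) = -25.04 dB

fc = 723431.56 Hz; |H(12901398.78 Hz)| = -25.04 dB


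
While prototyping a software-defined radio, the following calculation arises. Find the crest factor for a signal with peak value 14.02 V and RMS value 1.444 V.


Crest factor is the ratio of peak to RMS:
CF = V_peak / V_rms
   = 14.02 / 1.444
   = 9.7091

9.7091


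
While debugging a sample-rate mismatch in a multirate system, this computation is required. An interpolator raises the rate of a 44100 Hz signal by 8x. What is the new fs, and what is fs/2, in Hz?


Step 1 — output sample rate after interpolation by L:
fs_out = L * fs_in = 8 * 44100 = 352800 Hz

Step 2 — Nyquist frequency of the output stream:
f_Nyq = fs_out / 2 = 352800 / 2 = 176400.0 Hz

fs_out = 352800 Hz; f_Nyquist = 176400.0 Hz


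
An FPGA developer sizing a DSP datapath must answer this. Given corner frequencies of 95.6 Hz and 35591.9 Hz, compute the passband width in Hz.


Bandwidth is the difference of -3dB frequencies:
BW = f_high - f_low
   = 35591.9 - 95.6
   = 35496.3 Hz

35496.3 Hz


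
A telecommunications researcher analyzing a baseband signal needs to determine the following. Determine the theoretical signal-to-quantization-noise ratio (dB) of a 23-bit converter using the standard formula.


Theoretical SNR for a full-scale sinusoid:
SNR = 6.02 * N + 1.76
    = 6.02 * 23 + 1.76
    = 138.46 + 1.76
    = 140.22 dB

140.22 dB


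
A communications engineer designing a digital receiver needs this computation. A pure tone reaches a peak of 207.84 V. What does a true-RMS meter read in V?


RMS voltage for a sinusoidal waveform:
V_rms = V_peak / sqrt(2)
      = 207.84 / 1.414214
      = 146.965 V

146.965 V


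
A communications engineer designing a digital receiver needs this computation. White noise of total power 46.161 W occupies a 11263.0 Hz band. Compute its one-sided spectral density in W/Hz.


Power spectral density:
PSD = P / BW
    = 46.161 / 11263.0
    = 0.00409846 W/Hz

0.00409846 W/Hz


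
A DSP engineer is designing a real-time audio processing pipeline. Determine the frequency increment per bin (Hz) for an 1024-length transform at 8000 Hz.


DFT frequency resolution:
df = fs / N
   = 8000 / 1024
   = 7.8125 Hz

7.8125 Hz


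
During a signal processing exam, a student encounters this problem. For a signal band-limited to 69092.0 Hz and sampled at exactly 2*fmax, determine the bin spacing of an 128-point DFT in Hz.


Step 1 — Nyquist sampling rate:
fs = 2 * fmax = 2 * 69092.0 = 138184.0 Hz

Step 2 — DFT bin spacing:
df = fs / N = 138184.0 / 128 = 1079.5625 Hz

1079.5625 Hz


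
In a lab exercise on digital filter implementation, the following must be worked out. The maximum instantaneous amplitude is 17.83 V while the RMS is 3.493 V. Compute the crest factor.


Crest factor is the ratio of peak to RMS:
CF = V_peak / V_rms
   = 17.83 / 3.493
   = 5.1045

5.1045


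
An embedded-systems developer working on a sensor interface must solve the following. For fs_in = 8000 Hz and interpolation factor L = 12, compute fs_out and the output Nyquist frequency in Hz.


Step 1 — output sample rate after interpolation by L:
fs_out = L * fs_in = 12 * 8000 = 96000 Hz

Step 2 — Nyquist frequency of the output stream:
f_Nyq = fs_out / 2 = 96000 / 2 = 48000.0 Hz

fs_out = 96000 Hz; f_Nyquist = 48000.0 Hz


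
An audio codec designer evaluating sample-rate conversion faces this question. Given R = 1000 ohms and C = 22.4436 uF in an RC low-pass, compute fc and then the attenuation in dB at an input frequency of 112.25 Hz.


Step 1 — cutoff frequency:
fc = 1 / (2*pi*R*C)
C = 22.4436 uF = 2.24436e-05 F
fc = 1 / (2*pi*1000*2.24436e-05)
   = 7.09133 Hz

Step 2 — magnitude at f = 112.25 Hz:
|H(f)| = 1 / sqrt(1 + (f/fc)^2)
f/fc = 112.25 / 7.09133 = 15.829189
|H| = 1 / sqrt(1 + 250.563224) = 0.0630487
|H|_dB = 20*log10(0.0630487) = -24.01 dB

fc = 7.09133 Hz; |H(112.25 Hz)| = -24.01 dB


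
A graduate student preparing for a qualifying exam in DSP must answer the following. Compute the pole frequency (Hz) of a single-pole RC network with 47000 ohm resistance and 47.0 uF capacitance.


Cutoff frequency of a first-order RC filter:
fc = 1 / (2 * pi * R * C)
C = 47.0 uF = 4.7e-05 F
fc = 1 / (2 * pi * 47000 * 4.7e-05)
   = 1 / 13.87955634356
   = 0.072048 Hz

0.072048 Hz


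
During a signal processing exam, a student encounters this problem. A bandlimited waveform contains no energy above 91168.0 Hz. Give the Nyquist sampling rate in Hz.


The Nyquist rate is twice the maximum frequency component.
fs_min = 2 * fmax
      = 2 * 91168.0
      = 182336.0 Hz

182336.0


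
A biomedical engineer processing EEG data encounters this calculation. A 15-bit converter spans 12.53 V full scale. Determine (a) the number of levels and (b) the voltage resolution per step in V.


Step 1 — number of quantization levels:
L = 2^N = 2^15 = 32768

Step 2 — LSB step size:
delta = Vfs / L
      = 12.53 / 32768
      = 0.00038239 V

Levels = 32768; step size = 0.00038239 V


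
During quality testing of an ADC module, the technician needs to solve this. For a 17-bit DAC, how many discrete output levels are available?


Number of quantization levels = 2^N
= 2^17
= 131072

131072


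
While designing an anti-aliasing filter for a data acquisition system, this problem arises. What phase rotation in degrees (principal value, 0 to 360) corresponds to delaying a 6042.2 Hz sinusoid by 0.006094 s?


Phase shift from frequency and time delay:
phi = 360 * f * t_delay
    = 360 * 6042.2 * 0.006094
    = 13255.62 degrees
    mod 360 = 295.62 degrees

295.62 degrees


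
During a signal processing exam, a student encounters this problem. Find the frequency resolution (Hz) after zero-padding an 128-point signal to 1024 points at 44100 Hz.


Frequency resolution after zero-padding:
N_padded = 128 * 8 = 1024
df = fs / N_padded
   = 44100 / 1024
   = 43.0664 Hz

43.0664 Hz


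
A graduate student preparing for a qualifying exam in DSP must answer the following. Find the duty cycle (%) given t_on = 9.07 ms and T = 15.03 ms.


Duty cycle as a percentage:
DC = (t_on / T) * 100
   = (9.07 / 15.03) * 100
   = 0.60346 * 100
   = 60.35 %

60.35 %
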